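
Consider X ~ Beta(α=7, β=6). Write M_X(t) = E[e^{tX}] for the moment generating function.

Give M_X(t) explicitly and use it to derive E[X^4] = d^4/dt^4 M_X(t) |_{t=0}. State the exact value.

E[X^4] = M′′′′(0) = 3/26

M_X(t) = ₁F₁(7; 13; t)
M′(t) = 7*₁F₁(8; 14; t)/13
M′′(t) = 4*₁F₁(9; 15; t)/13
M′′′(t) = 12*₁F₁(10; 16; t)/65
M′′′′(t) = 3*₁F₁(11; 17; t)/26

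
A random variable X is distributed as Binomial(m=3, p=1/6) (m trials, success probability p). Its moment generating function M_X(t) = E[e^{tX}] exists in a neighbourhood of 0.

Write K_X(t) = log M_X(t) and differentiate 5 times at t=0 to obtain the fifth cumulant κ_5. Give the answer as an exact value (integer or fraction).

κ_5 = K^(5)(0) = -5/27

M_X(t) = (e^(t)/6 + 5/6)^3
K_X(t) = log M_X(t) = 3*log(e^(t)/6 + 5/6)
K^(5)(t) = (-15*e^(4*t) + 825*e^(3*t) - 4125*e^(2*t) + 1875*e^(t))/(e^(5*t) + 25*e^(4*t) + 250*e^(3*t) + 1250*e^(2*t) + 3125*e^(t) + 3125)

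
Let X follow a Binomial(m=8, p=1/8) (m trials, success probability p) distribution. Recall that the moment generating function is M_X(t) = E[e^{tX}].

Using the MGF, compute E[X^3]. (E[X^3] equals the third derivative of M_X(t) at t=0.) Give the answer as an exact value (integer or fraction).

M_X(t) = (e^(t)/8 + 7/8)^8

E[X^3] = d^3M/dt^3 |_{t=0} = 137/32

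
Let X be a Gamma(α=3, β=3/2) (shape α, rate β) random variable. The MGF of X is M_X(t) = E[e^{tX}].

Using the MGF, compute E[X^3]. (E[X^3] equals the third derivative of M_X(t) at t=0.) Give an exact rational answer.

E[X^3] = D^3[M](0) = 160/9

M_X(t) = 27/(8*(3/2 - t)^3)
D^3[M](t) = 12960/(64*t^6 - 576*t^5 + 2160*t^4 - 4320*t^3 + 4860*t^2 - 2916*t + 729)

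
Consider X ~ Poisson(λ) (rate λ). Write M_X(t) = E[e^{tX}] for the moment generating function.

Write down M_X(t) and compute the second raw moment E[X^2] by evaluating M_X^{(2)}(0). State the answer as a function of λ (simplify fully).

E[X^2] = d^2M/dt^2 |_{t=0} = λ*(λ + 1)

M_X(t) = e^(λ*(e^(t) - 1))
dM/dt = λ*e^(-λ)*e^(t)*e^(λ*e^(t))
d^2M/dt^2 = (λ^2*e^(2*t)*e^(λ*e^(t)) + λ*e^(t)*e^(λ*e^(t)))*e^(-λ)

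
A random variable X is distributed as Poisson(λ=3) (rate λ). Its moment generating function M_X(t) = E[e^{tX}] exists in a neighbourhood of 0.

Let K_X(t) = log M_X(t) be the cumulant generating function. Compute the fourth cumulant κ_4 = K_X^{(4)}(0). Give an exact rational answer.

κ_4 = d^4K/dt^4 |_{t=0} = 3

M_X(t) = e^(3*e^(t) - 3)
K_X(t) = log M_X(t) = 3*e^(t) - 3
dK/dt = 3*e^(t)
d^2K/dt^2 = 3*e^(t)
d^3K/dt^3 = 3*e^(t)
d^4K/dt^4 = 3*e^(t)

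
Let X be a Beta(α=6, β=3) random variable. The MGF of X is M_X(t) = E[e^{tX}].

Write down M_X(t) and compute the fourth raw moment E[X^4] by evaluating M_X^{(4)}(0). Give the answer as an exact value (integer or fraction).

E[X^4] = M^(4)(0) = 14/55

M_X(t) = ₁F₁(6; 9; t)
M^(4)(t) = 14*₁F₁(10; 13; t)/55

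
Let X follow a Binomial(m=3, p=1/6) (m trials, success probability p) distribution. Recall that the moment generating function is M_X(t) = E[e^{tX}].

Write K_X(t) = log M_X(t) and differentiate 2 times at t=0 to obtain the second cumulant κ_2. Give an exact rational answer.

M_X(t) = (e^(t)/6 + 5/6)^3
K_X(t) = log M_X(t) = 3*log(e^(t)/6 + 5/6)
K^(2)(t) = 15*e^(t)/(e^(2*t) + 10*e^(t) + 25)

κ_2 = K^(2)(0) = 5/12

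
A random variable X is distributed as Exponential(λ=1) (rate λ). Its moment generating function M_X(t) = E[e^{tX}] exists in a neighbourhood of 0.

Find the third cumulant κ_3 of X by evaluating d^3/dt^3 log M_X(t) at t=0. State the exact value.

κ_3 = d^3K/dt^3 |_{t=0} = 2

M_X(t) = 1/(1 - t)
K_X(t) = log M_X(t) = -log(1 - t)
dK/dt = -1/(t - 1)
d^2K/dt^2 = 1/(t^2 - 2*t + 1)
d^3K/dt^3 = -2/(t^3 - 3*t^2 + 3*t - 1)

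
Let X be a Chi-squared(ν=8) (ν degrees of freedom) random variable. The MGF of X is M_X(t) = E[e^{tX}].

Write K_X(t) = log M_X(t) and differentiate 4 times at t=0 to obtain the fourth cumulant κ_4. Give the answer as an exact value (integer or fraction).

κ_4 = D^4[K](0) = 384

M_X(t) = (1 - 2*t)^(-4)
K_X(t) = log M_X(t) = -4*log(1 - 2*t)
D^4[K](t) = 384/(16*t^4 - 32*t^3 + 24*t^2 - 8*t + 1)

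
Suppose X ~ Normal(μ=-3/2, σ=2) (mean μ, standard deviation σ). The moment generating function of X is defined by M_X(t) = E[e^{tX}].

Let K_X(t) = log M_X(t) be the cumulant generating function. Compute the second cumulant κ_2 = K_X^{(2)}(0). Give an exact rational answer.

κ_2 = K^(2)(0) = 4

M_X(t) = e^(2*t^2 - 3*t/2)
K_X(t) = log M_X(t) = 2*t^2 - 3*t/2
K^(2)(t) = 4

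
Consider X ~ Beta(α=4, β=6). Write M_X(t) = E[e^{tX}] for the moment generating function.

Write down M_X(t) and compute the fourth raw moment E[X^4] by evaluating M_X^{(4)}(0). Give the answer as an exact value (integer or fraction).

M_X(t) = ₁F₁(4; 10; t)
dM/dt = 2*₁F₁(5; 11; t)/5
d^2M/dt^2 = 2*₁F₁(6; 12; t)/11
d^3M/dt^3 = ₁F₁(7; 13; t)/11
d^4M/dt^4 = 7*₁F₁(8; 14; t)/143

E[X^4] = d^4M/dt^4 |_{t=0} = 7/143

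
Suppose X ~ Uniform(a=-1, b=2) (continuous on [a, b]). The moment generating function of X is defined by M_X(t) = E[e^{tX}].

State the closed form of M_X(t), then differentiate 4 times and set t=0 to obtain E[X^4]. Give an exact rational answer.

E[X^4] = M^(4)(0) = 11/5

M_X(t) = (e^(2*t) - e^(-t))/(3*t)
M^(4)(t) = (16*t^4*e^(3*t) - t^4 - 32*t^3*e^(3*t) - 4*t^3 + 48*t^2*e^(3*t) - 12*t^2 - 48*t*e^(3*t) - 24*t + 24*e^(3*t) - 24)*e^(-t)/(3*t^5)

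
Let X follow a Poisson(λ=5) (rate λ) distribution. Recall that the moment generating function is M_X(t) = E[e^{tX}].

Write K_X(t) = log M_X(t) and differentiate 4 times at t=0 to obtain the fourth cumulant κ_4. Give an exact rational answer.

κ_4 = d^4K/dt^4 |_{t=0} = 5

M_X(t) = e^(5*e^(t) - 5)
K_X(t) = log M_X(t) = 5*e^(t) - 5
dK/dt = 5*e^(t)
d^2K/dt^2 = 5*e^(t)
d^3K/dt^3 = 5*e^(t)
d^4K/dt^4 = 5*e^(t)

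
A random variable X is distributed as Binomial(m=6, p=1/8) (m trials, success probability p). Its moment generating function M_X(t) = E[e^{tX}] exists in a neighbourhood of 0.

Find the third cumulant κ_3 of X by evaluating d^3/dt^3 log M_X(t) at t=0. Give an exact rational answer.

κ_3 = D^3[K](0) = 63/128

M_X(t) = (e^(t)/8 + 7/8)^6
K_X(t) = log M_X(t) = 6*log(e^(t)/8 + 7/8)
D^3[K](t) = (-42*e^(2*t) + 294*e^(t))/(e^(3*t) + 21*e^(2*t) + 147*e^(t) + 343)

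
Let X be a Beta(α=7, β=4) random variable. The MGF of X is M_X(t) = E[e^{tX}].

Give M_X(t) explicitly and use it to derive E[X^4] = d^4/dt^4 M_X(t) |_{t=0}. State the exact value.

E[X^4] = M^(4)(0) = 30/143

M_X(t) = ₁F₁(7; 11; t)
M^(4)(t) = 30*₁F₁(11; 15; t)/143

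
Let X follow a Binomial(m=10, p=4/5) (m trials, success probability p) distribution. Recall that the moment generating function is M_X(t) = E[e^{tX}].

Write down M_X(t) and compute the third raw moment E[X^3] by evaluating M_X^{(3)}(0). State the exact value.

E[X^3] = M′′′(0) = 13736/25

M_X(t) = (4*e^(t)/5 + 1/5)^10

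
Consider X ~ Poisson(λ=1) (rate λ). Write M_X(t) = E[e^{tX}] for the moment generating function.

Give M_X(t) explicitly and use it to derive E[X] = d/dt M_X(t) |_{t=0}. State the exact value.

M_X(t) = e^(e^(t) - 1)
M^(1)(t) = e^(-1)*e^(t)*e^(e^(t))

E[X] = M^(1)(0) = 1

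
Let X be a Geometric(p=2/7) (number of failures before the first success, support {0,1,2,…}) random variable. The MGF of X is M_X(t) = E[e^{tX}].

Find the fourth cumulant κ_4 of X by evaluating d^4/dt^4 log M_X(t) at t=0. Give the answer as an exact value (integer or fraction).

M_X(t) = 2/(7*(1 - 5*e^(t)/7))
K_X(t) = log M_X(t) = -log(1 - 5*e^(t)/7) - log(7) + log(2)
K′(t) = -5*e^(t)/(5*e^(t) - 7)
K′′(t) = 35*e^(t)/(25*e^(2*t) - 70*e^(t) + 49)
K′′′(t) = (-175*e^(2*t) - 245*e^(t))/(125*e^(3*t) - 525*e^(2*t) + 735*e^(t) - 343)
K′′′′(t) = (875*e^(3*t) + 4900*e^(2*t) + 1715*e^(t))/(625*e^(4*t) - 3500*e^(3*t) + 7350*e^(2*t) - 6860*e^(t) + 2401)

κ_4 = K′′′′(0) = 3745/8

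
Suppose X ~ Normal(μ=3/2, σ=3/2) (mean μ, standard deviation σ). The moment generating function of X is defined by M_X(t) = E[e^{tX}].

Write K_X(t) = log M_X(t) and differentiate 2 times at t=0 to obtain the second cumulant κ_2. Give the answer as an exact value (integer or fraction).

M_X(t) = e^(9*t^2/8 + 3*t/2)
K_X(t) = log M_X(t) = 9*t^2/8 + 3*t/2
K^(2)(t) = 9/4

κ_2 = K^(2)(0) = 9/4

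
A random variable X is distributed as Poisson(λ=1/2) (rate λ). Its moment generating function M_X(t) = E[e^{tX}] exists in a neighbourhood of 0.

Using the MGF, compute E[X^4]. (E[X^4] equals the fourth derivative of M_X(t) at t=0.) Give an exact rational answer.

E[X^4] = D^4[M](0) = 49/16

M_X(t) = e^(e^(t)/2 - 1/2)
D^4[M](t) = (e^(4*t)*e^(e^(t)/2) + 12*e^(3*t)*e^(e^(t)/2) + 28*e^(2*t)*e^(e^(t)/2) + 8*e^(t)*e^(e^(t)/2))*e^(-1/2)/16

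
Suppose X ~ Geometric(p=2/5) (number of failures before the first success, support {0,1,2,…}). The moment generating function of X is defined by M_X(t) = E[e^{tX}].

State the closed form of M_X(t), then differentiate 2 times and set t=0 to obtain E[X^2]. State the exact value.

M_X(t) = 2/(5*(1 - 3*e^(t)/5))
M^(2)(t) = (-18*e^(2*t) - 30*e^(t))/(27*e^(3*t) - 135*e^(2*t) + 225*e^(t) - 125)

E[X^2] = M^(2)(0) = 6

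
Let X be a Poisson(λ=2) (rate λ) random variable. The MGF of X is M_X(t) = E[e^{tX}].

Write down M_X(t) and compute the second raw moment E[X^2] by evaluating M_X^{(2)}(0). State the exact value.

M_X(t) = e^(2*e^(t) - 2)
M^(2)(t) = (4*e^(2*t)*e^(2*e^(t)) + 2*e^(t)*e^(2*e^(t)))*e^(-2)

E[X^2] = M^(2)(0) = 6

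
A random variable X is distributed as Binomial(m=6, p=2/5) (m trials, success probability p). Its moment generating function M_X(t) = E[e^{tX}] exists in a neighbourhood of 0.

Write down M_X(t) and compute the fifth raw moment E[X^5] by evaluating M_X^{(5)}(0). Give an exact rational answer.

E[X^5] = M′′′′′(0) = 228708/625

M_X(t) = (2*e^(t)/5 + 3/5)^6
M′(t) = 384*e^(6*t)/15625 + 576*e^(5*t)/3125 + 1728*e^(4*t)/3125 + 2592*e^(3*t)/3125 + 1944*e^(2*t)/3125 + 2916*e^(t)/15625
M′′(t) = 2304*e^(6*t)/15625 + 576*e^(5*t)/625 + 6912*e^(4*t)/3125 + 7776*e^(3*t)/3125 + 3888*e^(2*t)/3125 + 2916*e^(t)/15625
M′′′(t) = 13824*e^(6*t)/15625 + 576*e^(5*t)/125 + 27648*e^(4*t)/3125 + 23328*e^(3*t)/3125 + 7776*e^(2*t)/3125 + 2916*e^(t)/15625
M′′′′(t) = 82944*e^(6*t)/15625 + 576*e^(5*t)/25 + 110592*e^(4*t)/3125 + 69984*e^(3*t)/3125 + 15552*e^(2*t)/3125 + 2916*e^(t)/15625
M′′′′′(t) = 497664*e^(6*t)/15625 + 576*e^(5*t)/5 + 442368*e^(4*t)/3125 + 209952*e^(3*t)/3125 + 31104*e^(2*t)/3125 + 2916*e^(t)/15625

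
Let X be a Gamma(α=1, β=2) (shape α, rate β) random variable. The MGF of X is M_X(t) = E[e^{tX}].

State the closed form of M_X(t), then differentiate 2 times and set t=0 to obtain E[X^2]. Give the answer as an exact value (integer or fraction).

M_X(t) = 2/(2 - t)
D^2[M](t) = -4/(t^3 - 6*t^2 + 12*t - 8)

E[X^2] = D^2[M](0) = 1/2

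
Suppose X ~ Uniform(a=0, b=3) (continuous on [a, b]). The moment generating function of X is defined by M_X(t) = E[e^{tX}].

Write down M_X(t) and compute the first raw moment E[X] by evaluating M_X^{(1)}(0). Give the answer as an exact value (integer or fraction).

E[X] = M^(1)(0) = 3/2

M_X(t) = (e^(3*t) - 1)/(3*t)
M^(1)(t) = (3*t*e^(3*t) - e^(3*t) + 1)/(3*t^2)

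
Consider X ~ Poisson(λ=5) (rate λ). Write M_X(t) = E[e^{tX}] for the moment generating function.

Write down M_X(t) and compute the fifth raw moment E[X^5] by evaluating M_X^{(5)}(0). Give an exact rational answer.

E[X^5] = D^5[M](0) = 12880

M_X(t) = e^(5*e^(t) - 5)
D^5[M](t) = (3125*e^(5*t)*e^(5*e^(t)) + 6250*e^(4*t)*e^(5*e^(t)) + 3125*e^(3*t)*e^(5*e^(t)) + 375*e^(2*t)*e^(5*e^(t)) + 5*e^(t)*e^(5*e^(t)))*e^(-5)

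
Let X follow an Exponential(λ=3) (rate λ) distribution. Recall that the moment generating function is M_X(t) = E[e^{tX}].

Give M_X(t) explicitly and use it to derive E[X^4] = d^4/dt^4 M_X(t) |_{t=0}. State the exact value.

M_X(t) = 3/(3 - t)
dM/dt = 3/(t^2 - 6*t + 9)
d^2M/dt^2 = -6/(t^3 - 9*t^2 + 27*t - 27)
d^3M/dt^3 = 18/(t^4 - 12*t^3 + 54*t^2 - 108*t + 81)
d^4M/dt^4 = -72/(t^5 - 15*t^4 + 90*t^3 - 270*t^2 + 405*t - 243)

E[X^4] = d^4M/dt^4 |_{t=0} = 8/27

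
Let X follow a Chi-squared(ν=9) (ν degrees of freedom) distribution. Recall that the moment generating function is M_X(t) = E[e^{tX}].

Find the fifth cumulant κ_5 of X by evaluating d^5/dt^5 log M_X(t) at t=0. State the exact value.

κ_5 = K′′′′′(0) = 3456

M_X(t) = (1 - 2*t)^(-9/2)
K_X(t) = log M_X(t) = -9*log(1 - 2*t)/2
K′(t) = -9/(2*t - 1)
K′′(t) = 18/(4*t^2 - 4*t + 1)
K′′′(t) = -72/(8*t^3 - 12*t^2 + 6*t - 1)
K′′′′(t) = 432/(16*t^4 - 32*t^3 + 24*t^2 - 8*t + 1)
K′′′′′(t) = -3456/(32*t^5 - 80*t^4 + 80*t^3 - 40*t^2 + 10*t - 1)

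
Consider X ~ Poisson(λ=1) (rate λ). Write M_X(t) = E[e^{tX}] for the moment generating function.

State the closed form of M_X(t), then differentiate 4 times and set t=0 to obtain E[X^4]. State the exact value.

M_X(t) = e^(e^(t) - 1)
M^(4)(t) = (e^(4*t)*e^(e^(t)) + 6*e^(3*t)*e^(e^(t)) + 7*e^(2*t)*e^(e^(t)) + e^(t)*e^(e^(t)))*e^(-1)

E[X^4] = M^(4)(0) = 15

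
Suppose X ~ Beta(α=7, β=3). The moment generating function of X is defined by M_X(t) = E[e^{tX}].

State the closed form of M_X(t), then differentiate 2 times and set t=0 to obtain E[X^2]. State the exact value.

M_X(t) = ₁F₁(7; 10; t)
M′(t) = 7*₁F₁(8; 11; t)/10
M′′(t) = 28*₁F₁(9; 12; t)/55

E[X^2] = M′′(0) = 28/55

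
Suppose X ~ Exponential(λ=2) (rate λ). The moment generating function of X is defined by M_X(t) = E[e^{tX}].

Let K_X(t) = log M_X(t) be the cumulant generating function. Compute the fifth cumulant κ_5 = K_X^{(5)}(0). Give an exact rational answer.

κ_5 = d^5K/dt^5 |_{t=0} = 3/4

M_X(t) = 2/(2 - t)
K_X(t) = log M_X(t) = -log(2 - t) + log(2)
dK/dt = -1/(t - 2)
d^2K/dt^2 = 1/(t^2 - 4*t + 4)
d^3K/dt^3 = -2/(t^3 - 6*t^2 + 12*t - 8)
d^4K/dt^4 = 6/(t^4 - 8*t^3 + 24*t^2 - 32*t + 16)
d^5K/dt^5 = -24/(t^5 - 10*t^4 + 40*t^3 - 80*t^2 + 80*t - 32)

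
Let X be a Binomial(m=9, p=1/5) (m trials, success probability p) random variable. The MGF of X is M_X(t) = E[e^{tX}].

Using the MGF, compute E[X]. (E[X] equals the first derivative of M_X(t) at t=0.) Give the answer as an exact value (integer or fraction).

M_X(t) = (e^(t)/5 + 4/5)^9

E[X] = dM/dt |_{t=0} = 9/5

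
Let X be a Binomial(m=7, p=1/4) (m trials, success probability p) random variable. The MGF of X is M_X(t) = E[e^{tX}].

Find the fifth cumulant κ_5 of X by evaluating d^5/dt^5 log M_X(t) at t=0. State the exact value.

M_X(t) = (e^(t)/4 + 3/4)^7
K_X(t) = log M_X(t) = 7*log(e^(t)/4 + 3/4)
K′(t) = 7*e^(t)/(e^(t) + 3)
K′′(t) = 21*e^(t)/(e^(2*t) + 6*e^(t) + 9)
K′′′(t) = (-21*e^(2*t) + 63*e^(t))/(e^(3*t) + 9*e^(2*t) + 27*e^(t) + 27)
K′′′′(t) = (21*e^(3*t) - 252*e^(2*t) + 189*e^(t))/(e^(4*t) + 12*e^(3*t) + 54*e^(2*t) + 108*e^(t) + 81)
K′′′′′(t) = (-21*e^(4*t) + 693*e^(3*t) - 2079*e^(2*t) + 567*e^(t))/(e^(5*t) + 15*e^(4*t) + 90*e^(3*t) + 270*e^(2*t) + 405*e^(t) + 243)

κ_5 = K′′′′′(0) = -105/128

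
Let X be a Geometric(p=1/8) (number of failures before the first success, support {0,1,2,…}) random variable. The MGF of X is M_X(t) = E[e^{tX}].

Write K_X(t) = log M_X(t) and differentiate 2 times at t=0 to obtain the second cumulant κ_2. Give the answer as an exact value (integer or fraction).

κ_2 = K^(2)(0) = 56

M_X(t) = 1/(8*(1 - 7*e^(t)/8))
K_X(t) = log M_X(t) = -log(1 - 7*e^(t)/8) - 3*log(2)
K^(2)(t) = 56*e^(t)/(49*e^(2*t) - 112*e^(t) + 64)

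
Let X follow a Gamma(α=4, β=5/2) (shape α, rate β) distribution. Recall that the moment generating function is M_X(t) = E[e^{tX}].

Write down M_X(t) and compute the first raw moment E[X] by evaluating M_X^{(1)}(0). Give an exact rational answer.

M_X(t) = 625/(16*(5/2 - t)^4)
M′(t) = -5000/(32*t^5 - 400*t^4 + 2000*t^3 - 5000*t^2 + 6250*t - 3125)

E[X] = M′(0) = 8/5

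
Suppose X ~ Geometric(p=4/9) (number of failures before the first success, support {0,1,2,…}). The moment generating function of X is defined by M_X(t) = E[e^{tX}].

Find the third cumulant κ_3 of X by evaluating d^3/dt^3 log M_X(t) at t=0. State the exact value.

M_X(t) = 4/(9*(1 - 5*e^(t)/9))
K_X(t) = log M_X(t) = -log(1 - 5*e^(t)/9) - 2*log(3) + 2*log(2)
K^(3)(t) = (-225*e^(2*t) - 405*e^(t))/(125*e^(3*t) - 675*e^(2*t) + 1215*e^(t) - 729)

κ_3 = K^(3)(0) = 315/32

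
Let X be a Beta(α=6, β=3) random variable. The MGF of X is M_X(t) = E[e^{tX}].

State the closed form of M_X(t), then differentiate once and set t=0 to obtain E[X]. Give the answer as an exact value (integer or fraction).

M_X(t) = ₁F₁(6; 9; t)
M′(t) = 2*₁F₁(7; 10; t)/3

E[X] = M′(0) = 2/3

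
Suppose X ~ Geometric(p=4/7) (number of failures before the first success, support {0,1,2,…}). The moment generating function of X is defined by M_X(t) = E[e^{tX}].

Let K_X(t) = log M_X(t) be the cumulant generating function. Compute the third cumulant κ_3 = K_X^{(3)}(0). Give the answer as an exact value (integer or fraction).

κ_3 = d^3K/dt^3 |_{t=0} = 105/32

M_X(t) = 4/(7*(1 - 3*e^(t)/7))
K_X(t) = log M_X(t) = -log(1 - 3*e^(t)/7) - log(7) + 2*log(2)
dK/dt = -3*e^(t)/(3*e^(t) - 7)
d^2K/dt^2 = 21*e^(t)/(9*e^(2*t) - 42*e^(t) + 49)
d^3K/dt^3 = (-63*e^(2*t) - 147*e^(t))/(27*e^(3*t) - 189*e^(2*t) + 441*e^(t) - 343)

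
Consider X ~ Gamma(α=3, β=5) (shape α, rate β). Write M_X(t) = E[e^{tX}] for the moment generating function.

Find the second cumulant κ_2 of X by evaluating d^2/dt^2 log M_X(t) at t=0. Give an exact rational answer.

M_X(t) = 125/(5 - t)^3
K_X(t) = log M_X(t) = -3*log(5 - t) + 3*log(5)
dK/dt = -3/(t - 5)
d^2K/dt^2 = 3/(t^2 - 10*t + 25)

κ_2 = d^2K/dt^2 |_{t=0} = 3/25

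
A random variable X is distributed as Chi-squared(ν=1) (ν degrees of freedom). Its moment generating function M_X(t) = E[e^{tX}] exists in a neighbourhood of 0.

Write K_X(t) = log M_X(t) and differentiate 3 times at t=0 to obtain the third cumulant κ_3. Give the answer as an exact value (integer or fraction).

κ_3 = K′′′(0) = 8

M_X(t) = 1/√(1 - 2*t)
K_X(t) = log M_X(t) = -log(1 - 2*t)/2
K′(t) = -1/(2*t - 1)
K′′(t) = 2/(4*t^2 - 4*t + 1)
K′′′(t) = -8/(8*t^3 - 12*t^2 + 6*t - 1)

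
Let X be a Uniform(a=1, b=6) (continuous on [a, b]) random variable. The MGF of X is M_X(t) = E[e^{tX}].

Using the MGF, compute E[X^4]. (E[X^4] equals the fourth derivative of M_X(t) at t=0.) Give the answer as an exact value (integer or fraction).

E[X^4] = D^4[M](0) = 311

M_X(t) = (e^(6*t) - e^(t))/(5*t)
D^4[M](t) = (1296*t^4*e^(6*t) - t^4*e^(t) - 864*t^3*e^(6*t) + 4*t^3*e^(t) + 432*t^2*e^(6*t) - 12*t^2*e^(t) - 144*t*e^(6*t) + 24*t*e^(t) + 24*e^(6*t) - 24*e^(t))/(5*t^5)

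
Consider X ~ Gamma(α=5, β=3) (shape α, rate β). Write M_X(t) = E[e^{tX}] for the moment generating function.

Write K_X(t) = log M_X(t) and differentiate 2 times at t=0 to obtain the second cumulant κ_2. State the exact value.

M_X(t) = 243/(3 - t)^5
K_X(t) = log M_X(t) = -5*log(3 - t) + 5*log(3)
dK/dt = -5/(t - 3)
d^2K/dt^2 = 5/(t^2 - 6*t + 9)

κ_2 = d^2K/dt^2 |_{t=0} = 5/9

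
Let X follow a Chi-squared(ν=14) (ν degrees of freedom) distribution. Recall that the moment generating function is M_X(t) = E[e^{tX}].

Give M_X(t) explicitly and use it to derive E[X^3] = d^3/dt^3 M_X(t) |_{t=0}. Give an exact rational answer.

E[X^3] = M′′′(0) = 4032

M_X(t) = (1 - 2*t)^(-7)
M′(t) = 14/(256*t^8 - 1024*t^7 + 1792*t^6 - 1792*t^5 + 1120*t^4 - 448*t^3 + 112*t^2 - 16*t + 1)
M′′(t) = -224/(512*t^9 - 2304*t^8 + 4608*t^7 - 5376*t^6 + 4032*t^5 - 2016*t^4 + 672*t^3 - 144*t^2 + 18*t - 1)
M′′′(t) = 4032/(1024*t^10 - 5120*t^9 + 11520*t^8 - 15360*t^7 + 13440*t^6 - 8064*t^5 + 3360*t^4 - 960*t^3 + 180*t^2 - 20*t + 1)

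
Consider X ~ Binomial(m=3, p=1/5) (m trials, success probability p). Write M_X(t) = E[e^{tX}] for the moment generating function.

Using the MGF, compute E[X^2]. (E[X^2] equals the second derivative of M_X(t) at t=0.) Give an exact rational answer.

M_X(t) = (e^(t)/5 + 4/5)^3
M′(t) = 3*e^(3*t)/125 + 24*e^(2*t)/125 + 48*e^(t)/125
M′′(t) = 9*e^(3*t)/125 + 48*e^(2*t)/125 + 48*e^(t)/125

E[X^2] = M′′(0) = 21/25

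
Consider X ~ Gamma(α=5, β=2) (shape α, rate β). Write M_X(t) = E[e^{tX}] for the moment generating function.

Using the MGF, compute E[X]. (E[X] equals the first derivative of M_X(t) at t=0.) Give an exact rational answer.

E[X] = dM/dt |_{t=0} = 5/2

M_X(t) = 32/(2 - t)^5
dM/dt = 160/(t^6 - 12*t^5 + 60*t^4 - 160*t^3 + 240*t^2 - 192*t + 64)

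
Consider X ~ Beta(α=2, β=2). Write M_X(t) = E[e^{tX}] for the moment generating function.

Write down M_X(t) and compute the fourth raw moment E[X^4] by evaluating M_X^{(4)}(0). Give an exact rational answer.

E[X^4] = D^4[M](0) = 1/7

M_X(t) = ₁F₁(2; 4; t)
D^4[M](t) = ₁F₁(6; 8; t)/7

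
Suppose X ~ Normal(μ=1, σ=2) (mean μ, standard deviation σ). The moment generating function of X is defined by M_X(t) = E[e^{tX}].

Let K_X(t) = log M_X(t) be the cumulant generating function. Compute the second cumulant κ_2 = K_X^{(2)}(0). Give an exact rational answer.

κ_2 = d^2K/dt^2 |_{t=0} = 4

M_X(t) = e^(2*t^2 + t)
K_X(t) = log M_X(t) = 2*t^2 + t
dK/dt = 4*t + 1
d^2K/dt^2 = 4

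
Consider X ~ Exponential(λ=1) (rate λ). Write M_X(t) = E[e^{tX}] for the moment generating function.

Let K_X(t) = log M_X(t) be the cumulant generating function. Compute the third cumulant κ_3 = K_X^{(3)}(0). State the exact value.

κ_3 = D^3[K](0) = 2

M_X(t) = 1/(1 - t)
K_X(t) = log M_X(t) = -log(1 - t)
D^3[K](t) = -2/(t^3 - 3*t^2 + 3*t - 1)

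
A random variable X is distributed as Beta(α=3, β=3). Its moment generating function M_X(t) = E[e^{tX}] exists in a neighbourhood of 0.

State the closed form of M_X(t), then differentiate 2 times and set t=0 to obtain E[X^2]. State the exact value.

E[X^2] = d^2M/dt^2 |_{t=0} = 2/7

M_X(t) = ₁F₁(3; 6; t)
dM/dt = ₁F₁(4; 7; t)/2
d^2M/dt^2 = 2*₁F₁(5; 8; t)/7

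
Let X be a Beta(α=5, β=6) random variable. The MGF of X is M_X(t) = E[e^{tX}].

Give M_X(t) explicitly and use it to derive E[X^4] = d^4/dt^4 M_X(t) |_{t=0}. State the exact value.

E[X^4] = d^4M/dt^4 |_{t=0} = 10/143

M_X(t) = ₁F₁(5; 11; t)
dM/dt = 5*₁F₁(6; 12; t)/11
d^2M/dt^2 = 5*₁F₁(7; 13; t)/22
d^3M/dt^3 = 35*₁F₁(8; 14; t)/286
d^4M/dt^4 = 10*₁F₁(9; 15; t)/143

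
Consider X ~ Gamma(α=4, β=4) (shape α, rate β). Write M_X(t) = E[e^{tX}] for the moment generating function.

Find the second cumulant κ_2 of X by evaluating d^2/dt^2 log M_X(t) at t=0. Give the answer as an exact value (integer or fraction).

M_X(t) = 256/(4 - t)^4
K_X(t) = log M_X(t) = -4*log(4 - t) + 8*log(2)
K^(2)(t) = 4/(t^2 - 8*t + 16)

κ_2 = K^(2)(0) = 1/4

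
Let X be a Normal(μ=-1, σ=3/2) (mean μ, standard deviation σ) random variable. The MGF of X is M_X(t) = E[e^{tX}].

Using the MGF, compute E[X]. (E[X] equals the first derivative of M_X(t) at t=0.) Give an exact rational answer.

M_X(t) = e^(9*t^2/8 - t)
D[M](t) = 9*t*e^(-t)*e^(9*t^2/8)/4 - e^(-t)*e^(9*t^2/8)

E[X] = D[M](0) = -1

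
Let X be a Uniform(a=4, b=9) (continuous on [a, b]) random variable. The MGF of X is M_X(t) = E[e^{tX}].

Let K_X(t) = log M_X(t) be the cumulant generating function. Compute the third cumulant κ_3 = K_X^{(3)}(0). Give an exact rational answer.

κ_3 = K^(3)(0) = 0

M_X(t) = (e^(9*t) - e^(4*t))/(5*t)
K_X(t) = log M_X(t) = -log(t) + log(e^(9*t) - e^(4*t)) - log(5)
K^(3)(t) = (125*t^3*e^(10*t) + 125*t^3*e^(5*t) - 2*e^(15*t) + 6*e^(10*t) - 6*e^(5*t) + 2)/(t^3*e^(15*t) - 3*t^3*e^(10*t) + 3*t^3*e^(5*t) - t^3)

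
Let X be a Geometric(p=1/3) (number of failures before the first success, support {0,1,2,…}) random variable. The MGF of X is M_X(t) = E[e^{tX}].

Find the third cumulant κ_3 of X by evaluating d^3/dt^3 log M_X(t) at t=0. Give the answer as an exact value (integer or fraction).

M_X(t) = 1/(3*(1 - 2*e^(t)/3))
K_X(t) = log M_X(t) = -log(1 - 2*e^(t)/3) - log(3)
K′(t) = -2*e^(t)/(2*e^(t) - 3)
K′′(t) = 6*e^(t)/(4*e^(2*t) - 12*e^(t) + 9)
K′′′(t) = (-12*e^(2*t) - 18*e^(t))/(8*e^(3*t) - 36*e^(2*t) + 54*e^(t) - 27)

κ_3 = K′′′(0) = 30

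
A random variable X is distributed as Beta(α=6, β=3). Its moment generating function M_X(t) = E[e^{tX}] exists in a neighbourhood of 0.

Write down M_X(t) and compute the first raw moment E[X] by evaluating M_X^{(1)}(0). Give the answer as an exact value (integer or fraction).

M_X(t) = ₁F₁(6; 9; t)
D[M](t) = 2*₁F₁(7; 10; t)/3

E[X] = D[M](0) = 2/3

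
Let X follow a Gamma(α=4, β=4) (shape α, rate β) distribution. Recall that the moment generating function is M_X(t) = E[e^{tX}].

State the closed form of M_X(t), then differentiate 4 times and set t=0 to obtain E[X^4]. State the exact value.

M_X(t) = 256/(4 - t)^4
D^4[M](t) = 215040/(t^8 - 32*t^7 + 448*t^6 - 3584*t^5 + 17920*t^4 - 57344*t^3 + 114688*t^2 - 131072*t + 65536)

E[X^4] = D^4[M](0) = 105/32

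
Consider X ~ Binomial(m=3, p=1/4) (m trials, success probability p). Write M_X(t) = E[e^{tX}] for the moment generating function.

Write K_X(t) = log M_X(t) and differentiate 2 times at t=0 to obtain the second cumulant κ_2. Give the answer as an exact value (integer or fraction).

κ_2 = d^2K/dt^2 |_{t=0} = 9/16

M_X(t) = (e^(t)/4 + 3/4)^3
K_X(t) = log M_X(t) = 3*log(e^(t)/4 + 3/4)
dK/dt = 3*e^(t)/(e^(t) + 3)
d^2K/dt^2 = 9*e^(t)/(e^(2*t) + 6*e^(t) + 9)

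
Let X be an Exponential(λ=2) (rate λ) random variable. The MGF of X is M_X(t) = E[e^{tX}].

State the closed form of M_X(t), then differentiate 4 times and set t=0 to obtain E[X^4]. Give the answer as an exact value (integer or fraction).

E[X^4] = d^4M/dt^4 |_{t=0} = 3/2

M_X(t) = 2/(2 - t)
dM/dt = 2/(t^2 - 4*t + 4)
d^2M/dt^2 = -4/(t^3 - 6*t^2 + 12*t - 8)
d^3M/dt^3 = 12/(t^4 - 8*t^3 + 24*t^2 - 32*t + 16)
d^4M/dt^4 = -48/(t^5 - 10*t^4 + 40*t^3 - 80*t^2 + 80*t - 32)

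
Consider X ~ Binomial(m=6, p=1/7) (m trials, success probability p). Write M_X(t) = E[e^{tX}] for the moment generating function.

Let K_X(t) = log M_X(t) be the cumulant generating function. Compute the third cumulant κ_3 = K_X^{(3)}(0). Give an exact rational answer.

κ_3 = K′′′(0) = 180/343

M_X(t) = (e^(t)/7 + 6/7)^6
K_X(t) = log M_X(t) = 6*log(e^(t)/7 + 6/7)
K′(t) = 6*e^(t)/(e^(t) + 6)
K′′(t) = 36*e^(t)/(e^(2*t) + 12*e^(t) + 36)
K′′′(t) = (-36*e^(2*t) + 216*e^(t))/(e^(3*t) + 18*e^(2*t) + 108*e^(t) + 216)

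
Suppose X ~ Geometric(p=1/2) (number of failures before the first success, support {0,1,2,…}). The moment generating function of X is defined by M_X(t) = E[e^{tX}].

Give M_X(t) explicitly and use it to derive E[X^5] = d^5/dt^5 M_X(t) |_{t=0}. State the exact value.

M_X(t) = 1/(2*(1 - e^(t)/2))
D^5[M](t) = (e^(5*t) + 52*e^(4*t) + 264*e^(3*t) + 208*e^(2*t) + 16*e^(t))/(e^(6*t) - 12*e^(5*t) + 60*e^(4*t) - 160*e^(3*t) + 240*e^(2*t) - 192*e^(t) + 64)

E[X^5] = D^5[M](0) = 541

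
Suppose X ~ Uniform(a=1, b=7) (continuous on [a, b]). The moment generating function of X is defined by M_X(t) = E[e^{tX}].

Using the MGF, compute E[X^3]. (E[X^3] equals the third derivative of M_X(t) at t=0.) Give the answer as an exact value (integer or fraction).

M_X(t) = (e^(7*t) - e^(t))/(6*t)
dM/dt = (7*t*e^(7*t) - t*e^(t) - e^(7*t) + e^(t))/(6*t^2)
d^2M/dt^2 = (49*t^2*e^(7*t) - t^2*e^(t) - 14*t*e^(7*t) + 2*t*e^(t) + 2*e^(7*t) - 2*e^(t))/(6*t^3)
d^3M/dt^3 = (343*t^3*e^(7*t) - t^3*e^(t) - 147*t^2*e^(7*t) + 3*t^2*e^(t) + 42*t*e^(7*t) - 6*t*e^(t) - 6*e^(7*t) + 6*e^(t))/(6*t^4)

E[X^3] = d^3M/dt^3 |_{t=0} = 100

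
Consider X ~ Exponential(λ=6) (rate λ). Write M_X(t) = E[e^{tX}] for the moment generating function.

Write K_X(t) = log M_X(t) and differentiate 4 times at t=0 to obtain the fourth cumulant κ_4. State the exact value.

κ_4 = K′′′′(0) = 1/216

M_X(t) = 6/(6 - t)
K_X(t) = log M_X(t) = -log(6 - t) + log(6)
K′(t) = -1/(t - 6)
K′′(t) = 1/(t^2 - 12*t + 36)
K′′′(t) = -2/(t^3 - 18*t^2 + 108*t - 216)
K′′′′(t) = 6/(t^4 - 24*t^3 + 216*t^2 - 864*t + 1296)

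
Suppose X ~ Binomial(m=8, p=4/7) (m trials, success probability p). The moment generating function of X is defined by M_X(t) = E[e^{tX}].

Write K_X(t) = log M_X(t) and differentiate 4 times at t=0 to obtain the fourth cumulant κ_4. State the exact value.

κ_4 = d^4K/dt^4 |_{t=0} = -2208/2401

M_X(t) = (4*e^(t)/7 + 3/7)^8
K_X(t) = log M_X(t) = 8*log(4*e^(t)/7 + 3/7)
dK/dt = 32*e^(t)/(4*e^(t) + 3)
d^2K/dt^2 = 96*e^(t)/(16*e^(2*t) + 24*e^(t) + 9)
d^3K/dt^3 = (-384*e^(2*t) + 288*e^(t))/(64*e^(3*t) + 144*e^(2*t) + 108*e^(t) + 27)
d^4K/dt^4 = (1536*e^(3*t) - 4608*e^(2*t) + 864*e^(t))/(256*e^(4*t) + 768*e^(3*t) + 864*e^(2*t) + 432*e^(t) + 81)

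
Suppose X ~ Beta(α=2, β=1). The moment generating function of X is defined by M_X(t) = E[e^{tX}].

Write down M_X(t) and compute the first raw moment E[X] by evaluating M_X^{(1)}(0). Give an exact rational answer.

E[X] = D[M](0) = 2/3

M_X(t) = ₁F₁(2; 3; t)
D[M](t) = 2*₁F₁(3; 4; t)/3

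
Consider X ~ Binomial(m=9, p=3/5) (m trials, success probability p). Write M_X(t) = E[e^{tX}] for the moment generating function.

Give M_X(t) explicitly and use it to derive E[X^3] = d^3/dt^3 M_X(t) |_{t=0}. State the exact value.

E[X^3] = M^(3)(0) = 24003/125

M_X(t) = (3*e^(t)/5 + 2/5)^9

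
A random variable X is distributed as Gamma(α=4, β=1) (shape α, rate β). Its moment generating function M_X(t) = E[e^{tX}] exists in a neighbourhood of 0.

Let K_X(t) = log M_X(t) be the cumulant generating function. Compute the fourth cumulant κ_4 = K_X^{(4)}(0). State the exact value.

κ_4 = K′′′′(0) = 24

M_X(t) = (1 - t)^(-4)
K_X(t) = log M_X(t) = -4*log(1 - t)
K′(t) = -4/(t - 1)
K′′(t) = 4/(t^2 - 2*t + 1)
K′′′(t) = -8/(t^3 - 3*t^2 + 3*t - 1)
K′′′′(t) = 24/(t^4 - 4*t^3 + 6*t^2 - 4*t + 1)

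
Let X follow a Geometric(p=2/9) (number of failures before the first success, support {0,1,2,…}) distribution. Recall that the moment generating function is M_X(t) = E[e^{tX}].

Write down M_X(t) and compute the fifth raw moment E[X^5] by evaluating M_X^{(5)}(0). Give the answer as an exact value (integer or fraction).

M_X(t) = 2/(9*(1 - 7*e^(t)/9))
dM/dt = 14*e^(t)/(49*e^(2*t) - 126*e^(t) + 81)
d^2M/dt^2 = (-98*e^(2*t) - 126*e^(t))/(343*e^(3*t) - 1323*e^(2*t) + 1701*e^(t) - 729)
d^3M/dt^3 = (686*e^(3*t) + 3528*e^(2*t) + 1134*e^(t))/(2401*e^(4*t) - 12348*e^(3*t) + 23814*e^(2*t) - 20412*e^(t) + 6561)
d^4M/dt^4 = (-4802*e^(4*t) - 67914*e^(3*t) - 87318*e^(2*t) - 10206*e^(t))/(16807*e^(5*t) - 108045*e^(4*t) + 277830*e^(3*t) - 357210*e^(2*t) + 229635*e^(t) - 59049)

E[X^5] = d^5M/dt^5 |_{t=0} = 211687/2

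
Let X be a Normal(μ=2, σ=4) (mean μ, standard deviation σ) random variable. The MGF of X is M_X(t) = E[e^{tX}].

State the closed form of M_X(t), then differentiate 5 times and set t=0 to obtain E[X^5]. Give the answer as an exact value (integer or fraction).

E[X^5] = D^5[M](0) = 8992

M_X(t) = e^(8*t^2 + 2*t)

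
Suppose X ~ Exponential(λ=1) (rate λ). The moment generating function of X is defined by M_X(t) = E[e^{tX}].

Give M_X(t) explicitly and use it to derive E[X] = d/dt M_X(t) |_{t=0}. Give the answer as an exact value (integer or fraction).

E[X] = dM/dt |_{t=0} = 1

M_X(t) = 1/(1 - t)
dM/dt = 1/(t^2 - 2*t + 1)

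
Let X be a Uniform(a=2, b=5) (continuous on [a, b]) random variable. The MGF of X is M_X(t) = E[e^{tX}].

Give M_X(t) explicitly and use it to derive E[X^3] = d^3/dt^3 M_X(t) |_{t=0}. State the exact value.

E[X^3] = M′′′(0) = 203/4

M_X(t) = (e^(5*t) - e^(2*t))/(3*t)
M′(t) = (5*t*e^(5*t) - 2*t*e^(2*t) - e^(5*t) + e^(2*t))/(3*t^2)
M′′(t) = (25*t^2*e^(5*t) - 4*t^2*e^(2*t) - 10*t*e^(5*t) + 4*t*e^(2*t) + 2*e^(5*t) - 2*e^(2*t))/(3*t^3)
M′′′(t) = (125*t^3*e^(5*t) - 8*t^3*e^(2*t) - 75*t^2*e^(5*t) + 12*t^2*e^(2*t) + 30*t*e^(5*t) - 12*t*e^(2*t) - 6*e^(5*t) + 6*e^(2*t))/(3*t^4)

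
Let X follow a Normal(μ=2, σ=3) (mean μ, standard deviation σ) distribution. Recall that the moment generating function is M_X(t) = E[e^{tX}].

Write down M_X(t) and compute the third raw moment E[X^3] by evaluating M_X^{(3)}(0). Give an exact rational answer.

M_X(t) = e^(9*t^2/2 + 2*t)
D^3[M](t) = 729*t^3*e^(2*t)*e^(9*t^2/2) + 486*t^2*e^(2*t)*e^(9*t^2/2) + 351*t*e^(2*t)*e^(9*t^2/2) + 62*e^(2*t)*e^(9*t^2/2)

E[X^3] = D^3[M](0) = 62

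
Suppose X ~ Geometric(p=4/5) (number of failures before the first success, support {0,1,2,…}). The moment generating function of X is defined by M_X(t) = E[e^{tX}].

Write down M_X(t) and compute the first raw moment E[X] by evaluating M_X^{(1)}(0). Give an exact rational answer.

E[X] = dM/dt |_{t=0} = 1/4

M_X(t) = 4/(5*(1 - e^(t)/5))
dM/dt = 4*e^(t)/(e^(2*t) - 10*e^(t) + 25)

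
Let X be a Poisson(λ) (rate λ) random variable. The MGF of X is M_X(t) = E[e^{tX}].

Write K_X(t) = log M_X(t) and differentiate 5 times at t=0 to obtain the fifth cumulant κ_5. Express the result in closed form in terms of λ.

κ_5 = K′′′′′(0) = λ

M_X(t) = e^(λ*(e^(t) - 1))
K_X(t) = log M_X(t) = λ*(e^(t) - 1)
K′(t) = λ*e^(t)
K′′(t) = λ*e^(t)
K′′′(t) = λ*e^(t)
K′′′′(t) = λ*e^(t)
K′′′′′(t) = λ*e^(t)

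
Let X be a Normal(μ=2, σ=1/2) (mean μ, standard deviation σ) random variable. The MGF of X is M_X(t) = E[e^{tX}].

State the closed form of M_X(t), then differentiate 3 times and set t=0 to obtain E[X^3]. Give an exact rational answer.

E[X^3] = M^(3)(0) = 19/2

M_X(t) = e^(t^2/8 + 2*t)
M^(3)(t) = t^3*e^(2*t)*e^(t^2/8)/64 + 3*t^2*e^(2*t)*e^(t^2/8)/8 + 51*t*e^(2*t)*e^(t^2/8)/16 + 19*e^(2*t)*e^(t^2/8)/2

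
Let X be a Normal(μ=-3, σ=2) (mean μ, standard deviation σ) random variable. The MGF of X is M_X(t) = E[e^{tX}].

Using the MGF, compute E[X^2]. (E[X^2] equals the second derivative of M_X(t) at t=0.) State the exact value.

M_X(t) = e^(2*t^2 - 3*t)
M′(t) = 4*t*e^(-3*t)*e^(2*t^2) - 3*e^(-3*t)*e^(2*t^2)
M′′(t) = (16*t^2*e^(2*t^2) - 24*t*e^(2*t^2) + 13*e^(2*t^2))*e^(-3*t)

E[X^2] = M′′(0) = 13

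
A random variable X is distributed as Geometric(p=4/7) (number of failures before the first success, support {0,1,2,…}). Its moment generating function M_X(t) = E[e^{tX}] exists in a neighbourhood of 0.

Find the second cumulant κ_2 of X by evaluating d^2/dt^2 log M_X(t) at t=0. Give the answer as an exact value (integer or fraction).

M_X(t) = 4/(7*(1 - 3*e^(t)/7))
K_X(t) = log M_X(t) = -log(1 - 3*e^(t)/7) - log(7) + 2*log(2)
D^2[K](t) = 21*e^(t)/(9*e^(2*t) - 42*e^(t) + 49)

κ_2 = D^2[K](0) = 21/16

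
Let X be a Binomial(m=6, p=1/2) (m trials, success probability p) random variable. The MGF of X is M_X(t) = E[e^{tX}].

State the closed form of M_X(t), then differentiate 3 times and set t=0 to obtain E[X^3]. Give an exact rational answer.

M_X(t) = (e^(t)/2 + 1/2)^6
M^(3)(t) = 27*e^(6*t)/8 + 375*e^(5*t)/32 + 15*e^(4*t) + 135*e^(3*t)/16 + 15*e^(2*t)/8 + 3*e^(t)/32

E[X^3] = M^(3)(0) = 81/2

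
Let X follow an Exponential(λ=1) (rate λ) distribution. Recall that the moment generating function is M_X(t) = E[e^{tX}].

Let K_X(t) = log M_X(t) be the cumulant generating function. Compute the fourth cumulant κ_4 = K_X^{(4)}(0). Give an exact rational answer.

M_X(t) = 1/(1 - t)
K_X(t) = log M_X(t) = -log(1 - t)
D^4[K](t) = 6/(t^4 - 4*t^3 + 6*t^2 - 4*t + 1)

κ_4 = D^4[K](0) = 6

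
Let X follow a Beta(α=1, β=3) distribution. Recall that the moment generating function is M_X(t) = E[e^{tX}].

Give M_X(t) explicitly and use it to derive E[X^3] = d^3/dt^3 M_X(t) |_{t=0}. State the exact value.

M_X(t) = ₁F₁(1; 4; t)
D^3[M](t) = ₁F₁(4; 7; t)/20

E[X^3] = D^3[M](0) = 1/20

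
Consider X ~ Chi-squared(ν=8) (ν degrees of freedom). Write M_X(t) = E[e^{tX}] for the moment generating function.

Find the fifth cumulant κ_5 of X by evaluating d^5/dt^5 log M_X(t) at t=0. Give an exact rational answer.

κ_5 = d^5K/dt^5 |_{t=0} = 3072

M_X(t) = (1 - 2*t)^(-4)
K_X(t) = log M_X(t) = -4*log(1 - 2*t)
dK/dt = -8/(2*t - 1)
d^2K/dt^2 = 16/(4*t^2 - 4*t + 1)
d^3K/dt^3 = -64/(8*t^3 - 12*t^2 + 6*t - 1)
d^4K/dt^4 = 384/(16*t^4 - 32*t^3 + 24*t^2 - 8*t + 1)
d^5K/dt^5 = -3072/(32*t^5 - 80*t^4 + 80*t^3 - 40*t^2 + 10*t - 1)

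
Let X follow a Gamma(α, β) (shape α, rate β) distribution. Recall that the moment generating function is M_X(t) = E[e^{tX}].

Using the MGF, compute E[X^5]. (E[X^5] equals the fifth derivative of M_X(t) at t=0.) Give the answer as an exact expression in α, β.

E[X^5] = M′′′′′(0) = α*(α^4 + 10*α^3 + 35*α^2 + 50*α + 24)/β^5

M_X(t) = (β/(β - t))^α
M′(t) = -α*β^α*(1/(β - t))^α/(-β + t)
M′′(t) = (α^2*β^α*(1/(β - t))^α + α*β^α*(1/(β - t))^α)/(β^2 - 2*β*t + t^2)
M′′′(t) = (-α^3*β^α*(1/(β - t))^α - 3*α^2*β^α*(1/(β - t))^α - 2*α*β^α*(1/(β - t))^α)/(-β^3 + 3*β^2*t - 3*β*t^2 + t^3)
M′′′′(t) = (α^4*β^α*(1/(β - t))^α + 6*α^3*β^α*(1/(β - t))^α + 11*α^2*β^α*(1/(β - t))^α + 6*α*β^α*(1/(β - t))^α)/(β^4 - 4*β^3*t + 6*β^2*t^2 - 4*β*t^3 + t^4)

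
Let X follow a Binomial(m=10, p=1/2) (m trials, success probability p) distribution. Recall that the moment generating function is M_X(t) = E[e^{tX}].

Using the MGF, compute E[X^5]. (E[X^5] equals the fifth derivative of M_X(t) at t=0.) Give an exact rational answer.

M_X(t) = (e^(t)/2 + 1/2)^10

E[X^5] = M′′′′′(0) = 13375/2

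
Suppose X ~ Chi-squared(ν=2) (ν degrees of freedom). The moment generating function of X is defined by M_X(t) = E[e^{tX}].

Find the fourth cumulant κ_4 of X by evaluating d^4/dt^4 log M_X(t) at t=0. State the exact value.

M_X(t) = 1/(1 - 2*t)
K_X(t) = log M_X(t) = -log(1 - 2*t)
D^4[K](t) = 96/(16*t^4 - 32*t^3 + 24*t^2 - 8*t + 1)

κ_4 = D^4[K](0) = 96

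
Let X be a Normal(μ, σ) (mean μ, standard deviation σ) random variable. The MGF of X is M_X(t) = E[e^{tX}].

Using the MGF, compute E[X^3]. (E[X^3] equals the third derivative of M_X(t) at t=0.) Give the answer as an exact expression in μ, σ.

E[X^3] = M^(3)(0) = μ*(μ^2 + 3*σ^2)

M_X(t) = e^(μ*t + σ^2*t^2/2)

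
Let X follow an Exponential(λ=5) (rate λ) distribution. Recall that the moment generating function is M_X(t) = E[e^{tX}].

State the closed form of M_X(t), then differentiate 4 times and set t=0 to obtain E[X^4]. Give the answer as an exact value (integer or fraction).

M_X(t) = 5/(5 - t)
D^4[M](t) = -120/(t^5 - 25*t^4 + 250*t^3 - 1250*t^2 + 3125*t - 3125)

E[X^4] = D^4[M](0) = 24/625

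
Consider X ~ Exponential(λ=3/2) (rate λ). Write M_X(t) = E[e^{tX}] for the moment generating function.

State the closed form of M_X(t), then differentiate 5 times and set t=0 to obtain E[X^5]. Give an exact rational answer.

M_X(t) = 3/(2*(3/2 - t))
dM/dt = 6/(4*t^2 - 12*t + 9)
d^2M/dt^2 = -24/(8*t^3 - 36*t^2 + 54*t - 27)
d^3M/dt^3 = 144/(16*t^4 - 96*t^3 + 216*t^2 - 216*t + 81)
d^4M/dt^4 = -1152/(32*t^5 - 240*t^4 + 720*t^3 - 1080*t^2 + 810*t - 243)
d^5M/dt^5 = 11520/(64*t^6 - 576*t^5 + 2160*t^4 - 4320*t^3 + 4860*t^2 - 2916*t + 729)

E[X^5] = d^5M/dt^5 |_{t=0} = 1280/81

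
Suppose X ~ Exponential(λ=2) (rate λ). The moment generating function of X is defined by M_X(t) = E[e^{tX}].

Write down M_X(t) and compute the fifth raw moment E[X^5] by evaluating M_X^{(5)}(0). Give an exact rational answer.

E[X^5] = d^5M/dt^5 |_{t=0} = 15/4

M_X(t) = 2/(2 - t)
dM/dt = 2/(t^2 - 4*t + 4)
d^2M/dt^2 = -4/(t^3 - 6*t^2 + 12*t - 8)
d^3M/dt^3 = 12/(t^4 - 8*t^3 + 24*t^2 - 32*t + 16)
d^4M/dt^4 = -48/(t^5 - 10*t^4 + 40*t^3 - 80*t^2 + 80*t - 32)
d^5M/dt^5 = 240/(t^6 - 12*t^5 + 60*t^4 - 160*t^3 + 240*t^2 - 192*t + 64)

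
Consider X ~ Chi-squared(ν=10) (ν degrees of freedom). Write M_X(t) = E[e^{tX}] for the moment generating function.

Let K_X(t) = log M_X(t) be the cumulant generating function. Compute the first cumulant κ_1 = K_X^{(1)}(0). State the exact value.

κ_1 = K^(1)(0) = 10

M_X(t) = (1 - 2*t)^(-5)
K_X(t) = log M_X(t) = -5*log(1 - 2*t)
K^(1)(t) = -10/(2*t - 1)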